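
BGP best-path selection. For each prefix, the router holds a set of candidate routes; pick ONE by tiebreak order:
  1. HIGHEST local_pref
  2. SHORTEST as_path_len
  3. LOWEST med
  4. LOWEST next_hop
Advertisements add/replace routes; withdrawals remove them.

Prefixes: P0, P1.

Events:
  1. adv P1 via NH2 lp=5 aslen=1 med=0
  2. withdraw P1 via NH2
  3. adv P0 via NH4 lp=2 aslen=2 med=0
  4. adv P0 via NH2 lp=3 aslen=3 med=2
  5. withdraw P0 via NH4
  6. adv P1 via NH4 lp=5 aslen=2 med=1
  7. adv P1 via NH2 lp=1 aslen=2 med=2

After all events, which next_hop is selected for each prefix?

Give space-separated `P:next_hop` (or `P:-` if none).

Op 1: best P0=- P1=NH2
Op 2: best P0=- P1=-
Op 3: best P0=NH4 P1=-
Op 4: best P0=NH2 P1=-
Op 5: best P0=NH2 P1=-
Op 6: best P0=NH2 P1=NH4
Op 7: best P0=NH2 P1=NH4

Answer: P0:NH2 P1:NH4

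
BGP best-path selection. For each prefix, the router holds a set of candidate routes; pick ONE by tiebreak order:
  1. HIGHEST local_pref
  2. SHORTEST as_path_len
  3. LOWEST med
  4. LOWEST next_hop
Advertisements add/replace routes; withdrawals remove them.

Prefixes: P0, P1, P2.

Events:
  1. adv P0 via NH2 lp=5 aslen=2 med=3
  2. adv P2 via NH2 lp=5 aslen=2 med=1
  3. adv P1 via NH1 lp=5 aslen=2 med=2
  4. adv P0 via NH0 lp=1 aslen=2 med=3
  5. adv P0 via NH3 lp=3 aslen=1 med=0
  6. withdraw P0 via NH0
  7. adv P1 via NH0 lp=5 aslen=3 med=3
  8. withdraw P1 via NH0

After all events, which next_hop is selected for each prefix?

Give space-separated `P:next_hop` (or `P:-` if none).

Op 1: best P0=NH2 P1=- P2=-
Op 2: best P0=NH2 P1=- P2=NH2
Op 3: best P0=NH2 P1=NH1 P2=NH2
Op 4: best P0=NH2 P1=NH1 P2=NH2
Op 5: best P0=NH2 P1=NH1 P2=NH2
Op 6: best P0=NH2 P1=NH1 P2=NH2
Op 7: best P0=NH2 P1=NH1 P2=NH2
Op 8: best P0=NH2 P1=NH1 P2=NH2

Answer: P0:NH2 P1:NH1 P2:NH2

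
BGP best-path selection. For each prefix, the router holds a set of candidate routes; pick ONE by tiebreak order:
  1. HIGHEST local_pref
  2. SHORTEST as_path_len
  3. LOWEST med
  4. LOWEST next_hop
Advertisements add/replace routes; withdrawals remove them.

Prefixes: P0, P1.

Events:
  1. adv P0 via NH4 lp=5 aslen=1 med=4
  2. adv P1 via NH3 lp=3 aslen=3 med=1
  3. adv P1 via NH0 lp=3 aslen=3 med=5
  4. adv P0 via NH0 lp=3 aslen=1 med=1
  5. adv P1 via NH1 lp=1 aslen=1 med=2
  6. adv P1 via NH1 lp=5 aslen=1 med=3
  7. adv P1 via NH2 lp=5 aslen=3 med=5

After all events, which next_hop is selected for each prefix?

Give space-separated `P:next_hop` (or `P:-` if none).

Op 1: best P0=NH4 P1=-
Op 2: best P0=NH4 P1=NH3
Op 3: best P0=NH4 P1=NH3
Op 4: best P0=NH4 P1=NH3
Op 5: best P0=NH4 P1=NH3
Op 6: best P0=NH4 P1=NH1
Op 7: best P0=NH4 P1=NH1

Answer: P0:NH4 P1:NH1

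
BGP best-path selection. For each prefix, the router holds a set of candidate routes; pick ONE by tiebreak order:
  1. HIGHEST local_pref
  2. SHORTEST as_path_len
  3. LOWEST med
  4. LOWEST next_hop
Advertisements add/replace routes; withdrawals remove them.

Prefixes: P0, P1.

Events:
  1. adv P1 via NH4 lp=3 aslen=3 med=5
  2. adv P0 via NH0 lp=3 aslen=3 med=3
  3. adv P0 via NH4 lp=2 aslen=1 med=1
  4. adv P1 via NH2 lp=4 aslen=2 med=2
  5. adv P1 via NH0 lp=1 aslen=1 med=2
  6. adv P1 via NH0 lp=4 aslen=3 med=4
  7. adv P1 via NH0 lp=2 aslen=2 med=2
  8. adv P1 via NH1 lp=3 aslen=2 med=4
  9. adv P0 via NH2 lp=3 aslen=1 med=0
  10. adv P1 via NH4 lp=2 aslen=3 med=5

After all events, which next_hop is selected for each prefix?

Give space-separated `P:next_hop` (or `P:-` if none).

Op 1: best P0=- P1=NH4
Op 2: best P0=NH0 P1=NH4
Op 3: best P0=NH0 P1=NH4
Op 4: best P0=NH0 P1=NH2
Op 5: best P0=NH0 P1=NH2
Op 6: best P0=NH0 P1=NH2
Op 7: best P0=NH0 P1=NH2
Op 8: best P0=NH0 P1=NH2
Op 9: best P0=NH2 P1=NH2
Op 10: best P0=NH2 P1=NH2

Answer: P0:NH2 P1:NH2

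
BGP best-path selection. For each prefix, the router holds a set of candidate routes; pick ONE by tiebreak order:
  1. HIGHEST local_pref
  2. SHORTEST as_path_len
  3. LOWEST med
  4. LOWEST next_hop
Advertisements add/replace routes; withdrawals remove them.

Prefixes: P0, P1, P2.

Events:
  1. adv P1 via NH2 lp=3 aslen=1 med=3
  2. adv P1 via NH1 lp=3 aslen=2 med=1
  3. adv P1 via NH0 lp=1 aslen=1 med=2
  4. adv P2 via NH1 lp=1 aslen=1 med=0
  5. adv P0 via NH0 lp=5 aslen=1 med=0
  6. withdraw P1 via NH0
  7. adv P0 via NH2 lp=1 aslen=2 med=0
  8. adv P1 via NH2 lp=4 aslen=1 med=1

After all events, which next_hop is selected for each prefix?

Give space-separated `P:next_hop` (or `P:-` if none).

Answer: P0:NH0 P1:NH2 P2:NH1

Derivation:
Op 1: best P0=- P1=NH2 P2=-
Op 2: best P0=- P1=NH2 P2=-
Op 3: best P0=- P1=NH2 P2=-
Op 4: best P0=- P1=NH2 P2=NH1
Op 5: best P0=NH0 P1=NH2 P2=NH1
Op 6: best P0=NH0 P1=NH2 P2=NH1
Op 7: best P0=NH0 P1=NH2 P2=NH1
Op 8: best P0=NH0 P1=NH2 P2=NH1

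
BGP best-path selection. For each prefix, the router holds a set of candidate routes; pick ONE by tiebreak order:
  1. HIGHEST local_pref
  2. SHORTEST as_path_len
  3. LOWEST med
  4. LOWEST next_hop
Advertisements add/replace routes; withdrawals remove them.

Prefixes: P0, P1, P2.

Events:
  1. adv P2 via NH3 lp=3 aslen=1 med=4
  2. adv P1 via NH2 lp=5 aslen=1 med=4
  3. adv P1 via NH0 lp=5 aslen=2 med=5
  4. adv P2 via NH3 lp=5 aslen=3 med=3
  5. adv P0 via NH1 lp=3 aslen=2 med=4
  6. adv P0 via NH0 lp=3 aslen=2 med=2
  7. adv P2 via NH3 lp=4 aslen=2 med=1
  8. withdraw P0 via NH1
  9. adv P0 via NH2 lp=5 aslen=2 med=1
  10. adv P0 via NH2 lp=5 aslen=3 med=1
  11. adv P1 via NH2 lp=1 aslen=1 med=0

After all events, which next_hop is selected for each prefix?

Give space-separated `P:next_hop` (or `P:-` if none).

Answer: P0:NH2 P1:NH0 P2:NH3

Derivation:
Op 1: best P0=- P1=- P2=NH3
Op 2: best P0=- P1=NH2 P2=NH3
Op 3: best P0=- P1=NH2 P2=NH3
Op 4: best P0=- P1=NH2 P2=NH3
Op 5: best P0=NH1 P1=NH2 P2=NH3
Op 6: best P0=NH0 P1=NH2 P2=NH3
Op 7: best P0=NH0 P1=NH2 P2=NH3
Op 8: best P0=NH0 P1=NH2 P2=NH3
Op 9: best P0=NH2 P1=NH2 P2=NH3
Op 10: best P0=NH2 P1=NH2 P2=NH3
Op 11: best P0=NH2 P1=NH0 P2=NH3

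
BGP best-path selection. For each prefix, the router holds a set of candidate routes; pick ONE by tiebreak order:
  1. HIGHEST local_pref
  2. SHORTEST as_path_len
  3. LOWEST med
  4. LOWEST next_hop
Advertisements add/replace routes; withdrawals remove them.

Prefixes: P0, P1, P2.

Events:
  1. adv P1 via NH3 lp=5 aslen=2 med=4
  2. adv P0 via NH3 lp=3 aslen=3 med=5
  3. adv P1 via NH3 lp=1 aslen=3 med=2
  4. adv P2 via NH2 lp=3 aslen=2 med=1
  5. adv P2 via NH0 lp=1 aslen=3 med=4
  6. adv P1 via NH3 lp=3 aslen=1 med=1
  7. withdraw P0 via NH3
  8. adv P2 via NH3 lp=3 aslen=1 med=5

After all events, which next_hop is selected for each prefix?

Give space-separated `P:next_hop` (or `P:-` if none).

Answer: P0:- P1:NH3 P2:NH3

Derivation:
Op 1: best P0=- P1=NH3 P2=-
Op 2: best P0=NH3 P1=NH3 P2=-
Op 3: best P0=NH3 P1=NH3 P2=-
Op 4: best P0=NH3 P1=NH3 P2=NH2
Op 5: best P0=NH3 P1=NH3 P2=NH2
Op 6: best P0=NH3 P1=NH3 P2=NH2
Op 7: best P0=- P1=NH3 P2=NH2
Op 8: best P0=- P1=NH3 P2=NH3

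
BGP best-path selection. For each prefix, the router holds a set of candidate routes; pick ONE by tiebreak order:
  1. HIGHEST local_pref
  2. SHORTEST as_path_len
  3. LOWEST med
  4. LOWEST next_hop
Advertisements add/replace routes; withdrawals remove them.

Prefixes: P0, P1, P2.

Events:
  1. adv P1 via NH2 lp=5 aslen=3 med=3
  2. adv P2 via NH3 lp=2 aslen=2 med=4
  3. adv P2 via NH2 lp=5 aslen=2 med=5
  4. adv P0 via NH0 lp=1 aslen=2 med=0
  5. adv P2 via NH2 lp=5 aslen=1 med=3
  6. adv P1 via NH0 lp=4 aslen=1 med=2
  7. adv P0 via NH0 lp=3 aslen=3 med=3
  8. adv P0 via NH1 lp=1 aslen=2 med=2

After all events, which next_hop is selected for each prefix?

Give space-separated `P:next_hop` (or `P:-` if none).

Op 1: best P0=- P1=NH2 P2=-
Op 2: best P0=- P1=NH2 P2=NH3
Op 3: best P0=- P1=NH2 P2=NH2
Op 4: best P0=NH0 P1=NH2 P2=NH2
Op 5: best P0=NH0 P1=NH2 P2=NH2
Op 6: best P0=NH0 P1=NH2 P2=NH2
Op 7: best P0=NH0 P1=NH2 P2=NH2
Op 8: best P0=NH0 P1=NH2 P2=NH2

Answer: P0:NH0 P1:NH2 P2:NH2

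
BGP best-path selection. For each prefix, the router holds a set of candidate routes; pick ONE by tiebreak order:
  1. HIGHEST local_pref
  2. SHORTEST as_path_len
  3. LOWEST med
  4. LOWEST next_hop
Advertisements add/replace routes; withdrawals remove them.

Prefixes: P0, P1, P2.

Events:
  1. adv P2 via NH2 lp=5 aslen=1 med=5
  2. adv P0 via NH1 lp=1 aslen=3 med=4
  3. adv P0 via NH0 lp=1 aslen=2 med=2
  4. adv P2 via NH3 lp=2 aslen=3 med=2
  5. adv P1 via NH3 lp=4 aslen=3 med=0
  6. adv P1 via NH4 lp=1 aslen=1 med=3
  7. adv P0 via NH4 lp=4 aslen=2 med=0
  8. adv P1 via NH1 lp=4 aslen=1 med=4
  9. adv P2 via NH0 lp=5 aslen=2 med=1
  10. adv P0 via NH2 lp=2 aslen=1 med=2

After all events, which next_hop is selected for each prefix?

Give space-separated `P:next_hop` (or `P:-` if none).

Answer: P0:NH4 P1:NH1 P2:NH2

Derivation:
Op 1: best P0=- P1=- P2=NH2
Op 2: best P0=NH1 P1=- P2=NH2
Op 3: best P0=NH0 P1=- P2=NH2
Op 4: best P0=NH0 P1=- P2=NH2
Op 5: best P0=NH0 P1=NH3 P2=NH2
Op 6: best P0=NH0 P1=NH3 P2=NH2
Op 7: best P0=NH4 P1=NH3 P2=NH2
Op 8: best P0=NH4 P1=NH1 P2=NH2
Op 9: best P0=NH4 P1=NH1 P2=NH2
Op 10: best P0=NH4 P1=NH1 P2=NH2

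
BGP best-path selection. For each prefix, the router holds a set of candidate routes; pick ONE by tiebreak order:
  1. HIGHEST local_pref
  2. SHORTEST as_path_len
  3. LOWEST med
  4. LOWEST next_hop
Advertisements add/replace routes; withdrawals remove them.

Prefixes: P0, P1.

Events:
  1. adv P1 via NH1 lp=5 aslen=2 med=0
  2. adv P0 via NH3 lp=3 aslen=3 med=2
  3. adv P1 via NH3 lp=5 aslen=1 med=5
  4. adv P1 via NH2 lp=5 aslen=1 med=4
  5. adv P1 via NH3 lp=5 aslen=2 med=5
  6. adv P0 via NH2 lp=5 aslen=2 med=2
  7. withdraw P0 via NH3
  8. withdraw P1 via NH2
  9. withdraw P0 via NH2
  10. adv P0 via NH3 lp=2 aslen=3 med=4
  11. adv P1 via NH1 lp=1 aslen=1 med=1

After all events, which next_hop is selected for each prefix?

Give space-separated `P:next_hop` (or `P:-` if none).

Answer: P0:NH3 P1:NH3

Derivation:
Op 1: best P0=- P1=NH1
Op 2: best P0=NH3 P1=NH1
Op 3: best P0=NH3 P1=NH3
Op 4: best P0=NH3 P1=NH2
Op 5: best P0=NH3 P1=NH2
Op 6: best P0=NH2 P1=NH2
Op 7: best P0=NH2 P1=NH2
Op 8: best P0=NH2 P1=NH1
Op 9: best P0=- P1=NH1
Op 10: best P0=NH3 P1=NH1
Op 11: best P0=NH3 P1=NH3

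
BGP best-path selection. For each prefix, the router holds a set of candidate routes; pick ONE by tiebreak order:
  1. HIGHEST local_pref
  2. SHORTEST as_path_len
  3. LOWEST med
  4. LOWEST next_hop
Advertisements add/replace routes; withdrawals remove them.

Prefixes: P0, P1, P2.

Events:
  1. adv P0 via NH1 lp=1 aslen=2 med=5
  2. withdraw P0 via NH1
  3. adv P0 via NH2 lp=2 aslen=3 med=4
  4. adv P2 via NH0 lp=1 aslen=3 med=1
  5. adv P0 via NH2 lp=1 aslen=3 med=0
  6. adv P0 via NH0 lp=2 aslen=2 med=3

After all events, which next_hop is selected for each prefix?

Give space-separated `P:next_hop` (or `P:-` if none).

Op 1: best P0=NH1 P1=- P2=-
Op 2: best P0=- P1=- P2=-
Op 3: best P0=NH2 P1=- P2=-
Op 4: best P0=NH2 P1=- P2=NH0
Op 5: best P0=NH2 P1=- P2=NH0
Op 6: best P0=NH0 P1=- P2=NH0

Answer: P0:NH0 P1:- P2:NH0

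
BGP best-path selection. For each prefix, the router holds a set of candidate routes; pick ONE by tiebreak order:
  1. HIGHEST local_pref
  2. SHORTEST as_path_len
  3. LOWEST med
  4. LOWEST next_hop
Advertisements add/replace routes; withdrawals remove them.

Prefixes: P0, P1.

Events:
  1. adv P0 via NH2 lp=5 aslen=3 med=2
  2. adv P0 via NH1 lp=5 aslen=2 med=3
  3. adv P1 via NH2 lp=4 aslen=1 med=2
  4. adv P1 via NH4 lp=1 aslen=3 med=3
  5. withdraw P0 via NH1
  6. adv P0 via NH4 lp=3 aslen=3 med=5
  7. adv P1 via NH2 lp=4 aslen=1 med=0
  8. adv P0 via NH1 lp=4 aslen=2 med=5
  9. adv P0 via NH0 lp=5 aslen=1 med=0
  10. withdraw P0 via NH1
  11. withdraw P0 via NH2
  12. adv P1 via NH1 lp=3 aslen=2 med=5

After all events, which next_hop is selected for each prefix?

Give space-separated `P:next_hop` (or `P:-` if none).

Op 1: best P0=NH2 P1=-
Op 2: best P0=NH1 P1=-
Op 3: best P0=NH1 P1=NH2
Op 4: best P0=NH1 P1=NH2
Op 5: best P0=NH2 P1=NH2
Op 6: best P0=NH2 P1=NH2
Op 7: best P0=NH2 P1=NH2
Op 8: best P0=NH2 P1=NH2
Op 9: best P0=NH0 P1=NH2
Op 10: best P0=NH0 P1=NH2
Op 11: best P0=NH0 P1=NH2
Op 12: best P0=NH0 P1=NH2

Answer: P0:NH0 P1:NH2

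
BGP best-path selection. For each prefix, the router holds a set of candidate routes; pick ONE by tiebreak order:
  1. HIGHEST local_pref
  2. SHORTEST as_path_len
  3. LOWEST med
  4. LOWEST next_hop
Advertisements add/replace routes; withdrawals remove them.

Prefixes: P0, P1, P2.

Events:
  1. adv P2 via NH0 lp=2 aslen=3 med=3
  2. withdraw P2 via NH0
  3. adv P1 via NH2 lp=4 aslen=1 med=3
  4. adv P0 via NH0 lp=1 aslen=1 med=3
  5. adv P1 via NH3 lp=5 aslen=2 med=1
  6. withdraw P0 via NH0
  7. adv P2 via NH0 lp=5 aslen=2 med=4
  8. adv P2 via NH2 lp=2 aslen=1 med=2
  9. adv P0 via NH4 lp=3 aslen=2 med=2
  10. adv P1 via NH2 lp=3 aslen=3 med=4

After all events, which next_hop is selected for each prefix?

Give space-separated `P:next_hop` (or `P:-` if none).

Answer: P0:NH4 P1:NH3 P2:NH0

Derivation:
Op 1: best P0=- P1=- P2=NH0
Op 2: best P0=- P1=- P2=-
Op 3: best P0=- P1=NH2 P2=-
Op 4: best P0=NH0 P1=NH2 P2=-
Op 5: best P0=NH0 P1=NH3 P2=-
Op 6: best P0=- P1=NH3 P2=-
Op 7: best P0=- P1=NH3 P2=NH0
Op 8: best P0=- P1=NH3 P2=NH0
Op 9: best P0=NH4 P1=NH3 P2=NH0
Op 10: best P0=NH4 P1=NH3 P2=NH0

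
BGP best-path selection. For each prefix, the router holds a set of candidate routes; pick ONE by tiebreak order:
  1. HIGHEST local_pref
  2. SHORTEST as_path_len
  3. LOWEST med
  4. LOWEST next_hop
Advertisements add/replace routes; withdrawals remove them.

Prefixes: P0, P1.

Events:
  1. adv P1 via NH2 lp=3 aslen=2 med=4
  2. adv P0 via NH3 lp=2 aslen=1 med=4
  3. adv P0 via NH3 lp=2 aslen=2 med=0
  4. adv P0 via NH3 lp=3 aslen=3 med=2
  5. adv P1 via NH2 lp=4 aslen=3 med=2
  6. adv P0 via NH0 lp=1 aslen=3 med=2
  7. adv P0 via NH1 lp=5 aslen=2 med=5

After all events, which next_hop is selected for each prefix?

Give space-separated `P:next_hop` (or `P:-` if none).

Answer: P0:NH1 P1:NH2

Derivation:
Op 1: best P0=- P1=NH2
Op 2: best P0=NH3 P1=NH2
Op 3: best P0=NH3 P1=NH2
Op 4: best P0=NH3 P1=NH2
Op 5: best P0=NH3 P1=NH2
Op 6: best P0=NH3 P1=NH2
Op 7: best P0=NH1 P1=NH2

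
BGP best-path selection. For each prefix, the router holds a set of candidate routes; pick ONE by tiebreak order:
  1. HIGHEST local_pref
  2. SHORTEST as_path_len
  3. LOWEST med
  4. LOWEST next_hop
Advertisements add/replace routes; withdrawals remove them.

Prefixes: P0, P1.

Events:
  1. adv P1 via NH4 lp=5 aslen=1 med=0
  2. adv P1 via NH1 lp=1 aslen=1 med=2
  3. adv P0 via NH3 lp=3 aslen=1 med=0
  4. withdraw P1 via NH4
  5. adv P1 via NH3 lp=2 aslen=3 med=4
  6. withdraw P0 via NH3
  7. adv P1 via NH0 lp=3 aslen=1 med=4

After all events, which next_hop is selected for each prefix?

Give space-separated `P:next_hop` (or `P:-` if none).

Answer: P0:- P1:NH0

Derivation:
Op 1: best P0=- P1=NH4
Op 2: best P0=- P1=NH4
Op 3: best P0=NH3 P1=NH4
Op 4: best P0=NH3 P1=NH1
Op 5: best P0=NH3 P1=NH3
Op 6: best P0=- P1=NH3
Op 7: best P0=- P1=NH0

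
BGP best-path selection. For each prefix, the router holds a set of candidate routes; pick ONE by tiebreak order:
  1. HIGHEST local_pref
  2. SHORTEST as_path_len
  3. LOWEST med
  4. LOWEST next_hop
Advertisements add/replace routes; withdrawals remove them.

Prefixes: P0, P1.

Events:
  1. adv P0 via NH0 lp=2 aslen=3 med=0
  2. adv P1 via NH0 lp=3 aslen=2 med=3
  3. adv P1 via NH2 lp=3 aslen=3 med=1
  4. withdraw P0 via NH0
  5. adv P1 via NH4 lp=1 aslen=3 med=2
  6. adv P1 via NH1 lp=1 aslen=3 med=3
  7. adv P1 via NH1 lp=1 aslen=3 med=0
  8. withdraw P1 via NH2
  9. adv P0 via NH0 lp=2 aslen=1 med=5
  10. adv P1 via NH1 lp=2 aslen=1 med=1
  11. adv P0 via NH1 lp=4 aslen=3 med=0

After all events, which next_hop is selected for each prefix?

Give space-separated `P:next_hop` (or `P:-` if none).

Answer: P0:NH1 P1:NH0

Derivation:
Op 1: best P0=NH0 P1=-
Op 2: best P0=NH0 P1=NH0
Op 3: best P0=NH0 P1=NH0
Op 4: best P0=- P1=NH0
Op 5: best P0=- P1=NH0
Op 6: best P0=- P1=NH0
Op 7: best P0=- P1=NH0
Op 8: best P0=- P1=NH0
Op 9: best P0=NH0 P1=NH0
Op 10: best P0=NH0 P1=NH0
Op 11: best P0=NH1 P1=NH0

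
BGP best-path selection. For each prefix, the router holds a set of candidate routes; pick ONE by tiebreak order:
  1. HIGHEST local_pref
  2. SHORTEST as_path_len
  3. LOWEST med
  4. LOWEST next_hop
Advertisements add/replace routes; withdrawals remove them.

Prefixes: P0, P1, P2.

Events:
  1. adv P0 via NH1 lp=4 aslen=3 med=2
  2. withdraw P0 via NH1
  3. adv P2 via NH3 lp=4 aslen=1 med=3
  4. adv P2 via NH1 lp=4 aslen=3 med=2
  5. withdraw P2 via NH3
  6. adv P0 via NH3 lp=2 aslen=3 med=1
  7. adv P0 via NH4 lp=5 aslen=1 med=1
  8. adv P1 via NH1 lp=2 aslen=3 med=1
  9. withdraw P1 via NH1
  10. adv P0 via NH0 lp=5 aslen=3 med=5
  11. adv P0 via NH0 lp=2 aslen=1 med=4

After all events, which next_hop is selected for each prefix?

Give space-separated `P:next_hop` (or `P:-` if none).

Op 1: best P0=NH1 P1=- P2=-
Op 2: best P0=- P1=- P2=-
Op 3: best P0=- P1=- P2=NH3
Op 4: best P0=- P1=- P2=NH3
Op 5: best P0=- P1=- P2=NH1
Op 6: best P0=NH3 P1=- P2=NH1
Op 7: best P0=NH4 P1=- P2=NH1
Op 8: best P0=NH4 P1=NH1 P2=NH1
Op 9: best P0=NH4 P1=- P2=NH1
Op 10: best P0=NH4 P1=- P2=NH1
Op 11: best P0=NH4 P1=- P2=NH1

Answer: P0:NH4 P1:- P2:NH1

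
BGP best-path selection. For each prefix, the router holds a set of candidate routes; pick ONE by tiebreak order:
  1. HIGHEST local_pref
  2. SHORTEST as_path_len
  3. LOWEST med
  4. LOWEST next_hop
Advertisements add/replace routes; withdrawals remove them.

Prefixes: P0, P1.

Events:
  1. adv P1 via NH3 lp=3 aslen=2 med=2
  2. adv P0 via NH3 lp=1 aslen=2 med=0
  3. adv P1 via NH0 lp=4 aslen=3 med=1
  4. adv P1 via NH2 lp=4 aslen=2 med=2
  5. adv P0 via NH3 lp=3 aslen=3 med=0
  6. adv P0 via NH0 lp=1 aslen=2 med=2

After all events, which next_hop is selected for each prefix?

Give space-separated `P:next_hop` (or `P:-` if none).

Answer: P0:NH3 P1:NH2

Derivation:
Op 1: best P0=- P1=NH3
Op 2: best P0=NH3 P1=NH3
Op 3: best P0=NH3 P1=NH0
Op 4: best P0=NH3 P1=NH2
Op 5: best P0=NH3 P1=NH2
Op 6: best P0=NH3 P1=NH2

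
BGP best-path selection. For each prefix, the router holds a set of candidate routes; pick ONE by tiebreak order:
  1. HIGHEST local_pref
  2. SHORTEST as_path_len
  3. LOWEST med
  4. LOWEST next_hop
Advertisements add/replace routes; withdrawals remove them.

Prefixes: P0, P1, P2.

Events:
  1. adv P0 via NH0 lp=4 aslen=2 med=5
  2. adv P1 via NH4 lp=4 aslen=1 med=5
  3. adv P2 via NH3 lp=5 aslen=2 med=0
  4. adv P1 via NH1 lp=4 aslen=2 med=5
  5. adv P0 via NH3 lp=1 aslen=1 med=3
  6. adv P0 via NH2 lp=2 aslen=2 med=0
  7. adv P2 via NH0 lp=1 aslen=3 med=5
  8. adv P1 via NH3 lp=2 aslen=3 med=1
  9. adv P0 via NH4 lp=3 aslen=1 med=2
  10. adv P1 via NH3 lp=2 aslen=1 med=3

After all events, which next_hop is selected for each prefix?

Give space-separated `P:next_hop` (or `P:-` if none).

Op 1: best P0=NH0 P1=- P2=-
Op 2: best P0=NH0 P1=NH4 P2=-
Op 3: best P0=NH0 P1=NH4 P2=NH3
Op 4: best P0=NH0 P1=NH4 P2=NH3
Op 5: best P0=NH0 P1=NH4 P2=NH3
Op 6: best P0=NH0 P1=NH4 P2=NH3
Op 7: best P0=NH0 P1=NH4 P2=NH3
Op 8: best P0=NH0 P1=NH4 P2=NH3
Op 9: best P0=NH0 P1=NH4 P2=NH3
Op 10: best P0=NH0 P1=NH4 P2=NH3

Answer: P0:NH0 P1:NH4 P2:NH3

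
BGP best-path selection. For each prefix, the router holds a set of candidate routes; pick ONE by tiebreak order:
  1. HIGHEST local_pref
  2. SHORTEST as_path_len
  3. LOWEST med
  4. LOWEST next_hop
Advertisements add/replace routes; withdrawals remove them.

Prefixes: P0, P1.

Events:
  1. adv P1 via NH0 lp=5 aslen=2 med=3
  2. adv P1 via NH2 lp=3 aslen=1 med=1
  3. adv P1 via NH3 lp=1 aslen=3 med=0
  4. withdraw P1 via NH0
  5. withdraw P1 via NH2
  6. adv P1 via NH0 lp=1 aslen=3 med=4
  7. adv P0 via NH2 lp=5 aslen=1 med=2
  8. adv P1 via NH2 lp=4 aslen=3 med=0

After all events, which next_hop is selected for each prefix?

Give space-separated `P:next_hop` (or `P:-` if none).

Answer: P0:NH2 P1:NH2

Derivation:
Op 1: best P0=- P1=NH0
Op 2: best P0=- P1=NH0
Op 3: best P0=- P1=NH0
Op 4: best P0=- P1=NH2
Op 5: best P0=- P1=NH3
Op 6: best P0=- P1=NH3
Op 7: best P0=NH2 P1=NH3
Op 8: best P0=NH2 P1=NH2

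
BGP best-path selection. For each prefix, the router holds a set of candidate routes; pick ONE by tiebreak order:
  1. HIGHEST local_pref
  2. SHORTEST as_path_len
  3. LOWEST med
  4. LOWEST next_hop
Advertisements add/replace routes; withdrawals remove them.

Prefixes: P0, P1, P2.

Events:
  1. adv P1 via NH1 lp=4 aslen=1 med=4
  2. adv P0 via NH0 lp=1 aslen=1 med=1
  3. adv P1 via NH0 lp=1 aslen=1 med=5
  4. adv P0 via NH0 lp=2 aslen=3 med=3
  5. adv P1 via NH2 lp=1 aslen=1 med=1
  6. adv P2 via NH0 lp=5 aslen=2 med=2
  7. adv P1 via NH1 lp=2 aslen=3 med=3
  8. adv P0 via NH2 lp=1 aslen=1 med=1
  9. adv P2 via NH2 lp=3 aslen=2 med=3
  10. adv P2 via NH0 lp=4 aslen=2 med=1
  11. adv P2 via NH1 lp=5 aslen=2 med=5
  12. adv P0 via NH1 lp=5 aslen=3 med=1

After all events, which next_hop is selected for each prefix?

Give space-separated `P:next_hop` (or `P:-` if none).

Answer: P0:NH1 P1:NH1 P2:NH1

Derivation:
Op 1: best P0=- P1=NH1 P2=-
Op 2: best P0=NH0 P1=NH1 P2=-
Op 3: best P0=NH0 P1=NH1 P2=-
Op 4: best P0=NH0 P1=NH1 P2=-
Op 5: best P0=NH0 P1=NH1 P2=-
Op 6: best P0=NH0 P1=NH1 P2=NH0
Op 7: best P0=NH0 P1=NH1 P2=NH0
Op 8: best P0=NH0 P1=NH1 P2=NH0
Op 9: best P0=NH0 P1=NH1 P2=NH0
Op 10: best P0=NH0 P1=NH1 P2=NH0
Op 11: best P0=NH0 P1=NH1 P2=NH1
Op 12: best P0=NH1 P1=NH1 P2=NH1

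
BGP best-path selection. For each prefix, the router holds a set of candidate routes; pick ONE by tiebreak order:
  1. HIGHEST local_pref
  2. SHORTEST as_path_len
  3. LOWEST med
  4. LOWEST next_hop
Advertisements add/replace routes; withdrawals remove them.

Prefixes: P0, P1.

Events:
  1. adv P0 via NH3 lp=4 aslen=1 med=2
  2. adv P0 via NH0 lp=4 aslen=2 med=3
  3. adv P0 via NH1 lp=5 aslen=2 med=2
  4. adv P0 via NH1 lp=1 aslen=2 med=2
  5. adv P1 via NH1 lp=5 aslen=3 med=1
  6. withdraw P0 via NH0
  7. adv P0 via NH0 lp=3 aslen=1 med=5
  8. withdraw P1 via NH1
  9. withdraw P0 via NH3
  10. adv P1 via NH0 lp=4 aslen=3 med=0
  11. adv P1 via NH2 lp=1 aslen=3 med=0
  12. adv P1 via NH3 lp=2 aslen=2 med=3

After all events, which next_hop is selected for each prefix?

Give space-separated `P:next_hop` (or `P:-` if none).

Op 1: best P0=NH3 P1=-
Op 2: best P0=NH3 P1=-
Op 3: best P0=NH1 P1=-
Op 4: best P0=NH3 P1=-
Op 5: best P0=NH3 P1=NH1
Op 6: best P0=NH3 P1=NH1
Op 7: best P0=NH3 P1=NH1
Op 8: best P0=NH3 P1=-
Op 9: best P0=NH0 P1=-
Op 10: best P0=NH0 P1=NH0
Op 11: best P0=NH0 P1=NH0
Op 12: best P0=NH0 P1=NH0

Answer: P0:NH0 P1:NH0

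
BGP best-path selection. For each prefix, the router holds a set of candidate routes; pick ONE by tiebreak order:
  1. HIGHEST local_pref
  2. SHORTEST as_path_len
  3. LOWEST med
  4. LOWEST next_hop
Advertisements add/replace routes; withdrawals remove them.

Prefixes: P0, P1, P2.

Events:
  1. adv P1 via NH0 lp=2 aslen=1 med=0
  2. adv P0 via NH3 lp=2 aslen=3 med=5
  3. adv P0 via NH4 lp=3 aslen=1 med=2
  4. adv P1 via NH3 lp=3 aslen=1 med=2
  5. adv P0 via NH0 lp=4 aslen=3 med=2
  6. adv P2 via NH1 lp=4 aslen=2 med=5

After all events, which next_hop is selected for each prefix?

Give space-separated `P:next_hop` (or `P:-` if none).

Answer: P0:NH0 P1:NH3 P2:NH1

Derivation:
Op 1: best P0=- P1=NH0 P2=-
Op 2: best P0=NH3 P1=NH0 P2=-
Op 3: best P0=NH4 P1=NH0 P2=-
Op 4: best P0=NH4 P1=NH3 P2=-
Op 5: best P0=NH0 P1=NH3 P2=-
Op 6: best P0=NH0 P1=NH3 P2=NH1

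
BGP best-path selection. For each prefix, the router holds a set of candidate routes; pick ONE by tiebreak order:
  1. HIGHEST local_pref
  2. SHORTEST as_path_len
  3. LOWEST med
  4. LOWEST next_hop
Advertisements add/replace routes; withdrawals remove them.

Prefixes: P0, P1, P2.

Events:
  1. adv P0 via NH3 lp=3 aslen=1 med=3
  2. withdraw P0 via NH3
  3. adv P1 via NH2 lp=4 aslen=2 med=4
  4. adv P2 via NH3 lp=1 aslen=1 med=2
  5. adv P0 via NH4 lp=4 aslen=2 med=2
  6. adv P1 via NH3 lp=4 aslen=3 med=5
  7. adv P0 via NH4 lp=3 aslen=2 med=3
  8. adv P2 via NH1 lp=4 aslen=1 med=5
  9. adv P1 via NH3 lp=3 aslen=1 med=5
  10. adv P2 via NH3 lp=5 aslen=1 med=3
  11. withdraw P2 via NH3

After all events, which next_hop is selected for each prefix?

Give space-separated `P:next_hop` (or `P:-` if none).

Op 1: best P0=NH3 P1=- P2=-
Op 2: best P0=- P1=- P2=-
Op 3: best P0=- P1=NH2 P2=-
Op 4: best P0=- P1=NH2 P2=NH3
Op 5: best P0=NH4 P1=NH2 P2=NH3
Op 6: best P0=NH4 P1=NH2 P2=NH3
Op 7: best P0=NH4 P1=NH2 P2=NH3
Op 8: best P0=NH4 P1=NH2 P2=NH1
Op 9: best P0=NH4 P1=NH2 P2=NH1
Op 10: best P0=NH4 P1=NH2 P2=NH3
Op 11: best P0=NH4 P1=NH2 P2=NH1

Answer: P0:NH4 P1:NH2 P2:NH1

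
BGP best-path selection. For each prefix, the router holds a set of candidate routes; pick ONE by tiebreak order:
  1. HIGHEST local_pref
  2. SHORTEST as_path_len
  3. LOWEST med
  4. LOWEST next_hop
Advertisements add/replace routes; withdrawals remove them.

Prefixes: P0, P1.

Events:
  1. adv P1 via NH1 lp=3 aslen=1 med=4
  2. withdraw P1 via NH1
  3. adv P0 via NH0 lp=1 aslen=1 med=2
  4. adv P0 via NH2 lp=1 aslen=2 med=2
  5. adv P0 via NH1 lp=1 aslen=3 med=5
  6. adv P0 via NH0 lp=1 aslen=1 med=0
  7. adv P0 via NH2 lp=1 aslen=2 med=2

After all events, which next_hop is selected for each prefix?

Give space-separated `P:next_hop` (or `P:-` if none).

Answer: P0:NH0 P1:-

Derivation:
Op 1: best P0=- P1=NH1
Op 2: best P0=- P1=-
Op 3: best P0=NH0 P1=-
Op 4: best P0=NH0 P1=-
Op 5: best P0=NH0 P1=-
Op 6: best P0=NH0 P1=-
Op 7: best P0=NH0 P1=-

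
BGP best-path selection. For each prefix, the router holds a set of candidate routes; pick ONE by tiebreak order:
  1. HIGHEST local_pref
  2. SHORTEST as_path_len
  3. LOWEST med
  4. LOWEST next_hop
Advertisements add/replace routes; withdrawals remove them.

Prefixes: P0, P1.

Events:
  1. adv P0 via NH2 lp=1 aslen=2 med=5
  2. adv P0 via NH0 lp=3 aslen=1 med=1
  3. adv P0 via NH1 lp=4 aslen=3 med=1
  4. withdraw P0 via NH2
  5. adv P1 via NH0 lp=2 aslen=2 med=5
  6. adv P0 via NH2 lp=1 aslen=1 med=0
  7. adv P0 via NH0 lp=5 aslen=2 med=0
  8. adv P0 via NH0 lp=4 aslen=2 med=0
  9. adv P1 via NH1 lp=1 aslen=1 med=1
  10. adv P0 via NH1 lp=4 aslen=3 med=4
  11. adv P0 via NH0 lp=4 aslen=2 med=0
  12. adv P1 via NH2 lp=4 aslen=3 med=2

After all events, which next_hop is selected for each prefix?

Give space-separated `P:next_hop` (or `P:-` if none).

Answer: P0:NH0 P1:NH2

Derivation:
Op 1: best P0=NH2 P1=-
Op 2: best P0=NH0 P1=-
Op 3: best P0=NH1 P1=-
Op 4: best P0=NH1 P1=-
Op 5: best P0=NH1 P1=NH0
Op 6: best P0=NH1 P1=NH0
Op 7: best P0=NH0 P1=NH0
Op 8: best P0=NH0 P1=NH0
Op 9: best P0=NH0 P1=NH0
Op 10: best P0=NH0 P1=NH0
Op 11: best P0=NH0 P1=NH0
Op 12: best P0=NH0 P1=NH2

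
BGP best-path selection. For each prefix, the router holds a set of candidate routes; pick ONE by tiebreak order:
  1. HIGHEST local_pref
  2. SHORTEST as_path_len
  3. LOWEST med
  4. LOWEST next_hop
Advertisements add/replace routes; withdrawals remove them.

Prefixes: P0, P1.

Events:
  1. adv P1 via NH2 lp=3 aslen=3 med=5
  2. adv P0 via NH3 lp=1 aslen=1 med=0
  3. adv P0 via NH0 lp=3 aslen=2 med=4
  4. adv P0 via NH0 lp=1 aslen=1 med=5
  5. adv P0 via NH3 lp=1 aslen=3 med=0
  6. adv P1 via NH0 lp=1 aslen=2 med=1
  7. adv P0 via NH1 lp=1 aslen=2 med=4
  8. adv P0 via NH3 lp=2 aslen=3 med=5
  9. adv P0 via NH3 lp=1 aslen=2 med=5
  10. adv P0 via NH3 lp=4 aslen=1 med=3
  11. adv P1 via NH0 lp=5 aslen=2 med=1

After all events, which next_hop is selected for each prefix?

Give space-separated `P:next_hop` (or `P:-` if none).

Answer: P0:NH3 P1:NH0

Derivation:
Op 1: best P0=- P1=NH2
Op 2: best P0=NH3 P1=NH2
Op 3: best P0=NH0 P1=NH2
Op 4: best P0=NH3 P1=NH2
Op 5: best P0=NH0 P1=NH2
Op 6: best P0=NH0 P1=NH2
Op 7: best P0=NH0 P1=NH2
Op 8: best P0=NH3 P1=NH2
Op 9: best P0=NH0 P1=NH2
Op 10: best P0=NH3 P1=NH2
Op 11: best P0=NH3 P1=NH0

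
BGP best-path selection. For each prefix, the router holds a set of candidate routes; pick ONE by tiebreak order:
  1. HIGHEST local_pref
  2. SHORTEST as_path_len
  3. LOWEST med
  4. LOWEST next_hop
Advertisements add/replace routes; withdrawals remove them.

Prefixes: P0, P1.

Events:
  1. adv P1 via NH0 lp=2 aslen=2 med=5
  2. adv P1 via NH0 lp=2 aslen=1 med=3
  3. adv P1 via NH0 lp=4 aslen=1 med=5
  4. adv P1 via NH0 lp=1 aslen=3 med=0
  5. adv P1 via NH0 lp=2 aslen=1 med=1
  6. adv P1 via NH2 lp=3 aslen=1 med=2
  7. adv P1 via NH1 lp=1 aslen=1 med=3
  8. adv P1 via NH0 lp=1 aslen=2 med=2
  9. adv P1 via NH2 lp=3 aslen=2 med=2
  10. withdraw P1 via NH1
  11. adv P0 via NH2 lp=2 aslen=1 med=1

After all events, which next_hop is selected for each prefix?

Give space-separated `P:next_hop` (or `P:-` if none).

Answer: P0:NH2 P1:NH2

Derivation:
Op 1: best P0=- P1=NH0
Op 2: best P0=- P1=NH0
Op 3: best P0=- P1=NH0
Op 4: best P0=- P1=NH0
Op 5: best P0=- P1=NH0
Op 6: best P0=- P1=NH2
Op 7: best P0=- P1=NH2
Op 8: best P0=- P1=NH2
Op 9: best P0=- P1=NH2
Op 10: best P0=- P1=NH2
Op 11: best P0=NH2 P1=NH2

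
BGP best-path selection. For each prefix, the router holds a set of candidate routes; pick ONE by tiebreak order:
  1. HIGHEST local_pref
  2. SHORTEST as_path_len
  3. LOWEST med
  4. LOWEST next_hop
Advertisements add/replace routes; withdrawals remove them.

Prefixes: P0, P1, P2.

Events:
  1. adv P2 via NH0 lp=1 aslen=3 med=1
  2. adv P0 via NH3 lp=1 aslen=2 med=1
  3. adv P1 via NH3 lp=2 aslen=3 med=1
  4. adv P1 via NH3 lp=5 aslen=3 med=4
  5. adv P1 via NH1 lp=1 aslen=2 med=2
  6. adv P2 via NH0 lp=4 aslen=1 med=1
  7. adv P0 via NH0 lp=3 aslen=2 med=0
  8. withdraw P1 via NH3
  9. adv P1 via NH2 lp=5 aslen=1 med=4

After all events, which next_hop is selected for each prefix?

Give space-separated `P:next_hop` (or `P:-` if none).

Op 1: best P0=- P1=- P2=NH0
Op 2: best P0=NH3 P1=- P2=NH0
Op 3: best P0=NH3 P1=NH3 P2=NH0
Op 4: best P0=NH3 P1=NH3 P2=NH0
Op 5: best P0=NH3 P1=NH3 P2=NH0
Op 6: best P0=NH3 P1=NH3 P2=NH0
Op 7: best P0=NH0 P1=NH3 P2=NH0
Op 8: best P0=NH0 P1=NH1 P2=NH0
Op 9: best P0=NH0 P1=NH2 P2=NH0

Answer: P0:NH0 P1:NH2 P2:NH0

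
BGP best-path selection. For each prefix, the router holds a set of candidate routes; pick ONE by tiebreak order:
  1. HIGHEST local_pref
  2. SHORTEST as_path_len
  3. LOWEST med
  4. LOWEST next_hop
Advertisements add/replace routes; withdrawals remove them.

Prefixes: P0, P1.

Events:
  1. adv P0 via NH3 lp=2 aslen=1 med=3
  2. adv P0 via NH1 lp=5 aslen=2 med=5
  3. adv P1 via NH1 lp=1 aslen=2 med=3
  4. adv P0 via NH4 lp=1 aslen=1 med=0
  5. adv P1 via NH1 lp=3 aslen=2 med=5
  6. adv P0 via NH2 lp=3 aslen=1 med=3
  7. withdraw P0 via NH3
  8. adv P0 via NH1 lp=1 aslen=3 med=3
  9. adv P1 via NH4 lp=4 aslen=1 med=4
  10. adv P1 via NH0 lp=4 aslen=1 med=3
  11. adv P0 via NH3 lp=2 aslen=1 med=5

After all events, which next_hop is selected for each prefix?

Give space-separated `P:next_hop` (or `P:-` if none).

Answer: P0:NH2 P1:NH0

Derivation:
Op 1: best P0=NH3 P1=-
Op 2: best P0=NH1 P1=-
Op 3: best P0=NH1 P1=NH1
Op 4: best P0=NH1 P1=NH1
Op 5: best P0=NH1 P1=NH1
Op 6: best P0=NH1 P1=NH1
Op 7: best P0=NH1 P1=NH1
Op 8: best P0=NH2 P1=NH1
Op 9: best P0=NH2 P1=NH4
Op 10: best P0=NH2 P1=NH0
Op 11: best P0=NH2 P1=NH0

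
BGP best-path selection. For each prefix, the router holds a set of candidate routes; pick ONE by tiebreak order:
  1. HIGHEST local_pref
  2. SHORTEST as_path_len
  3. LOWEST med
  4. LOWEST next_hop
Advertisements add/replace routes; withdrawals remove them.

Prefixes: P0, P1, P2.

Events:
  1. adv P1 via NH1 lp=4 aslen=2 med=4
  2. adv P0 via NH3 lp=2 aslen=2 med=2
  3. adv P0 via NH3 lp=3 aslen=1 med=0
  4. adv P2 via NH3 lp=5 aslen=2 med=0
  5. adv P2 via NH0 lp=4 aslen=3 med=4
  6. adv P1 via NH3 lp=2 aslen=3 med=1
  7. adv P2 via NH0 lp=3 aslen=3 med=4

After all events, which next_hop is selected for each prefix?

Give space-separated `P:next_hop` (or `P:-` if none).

Answer: P0:NH3 P1:NH1 P2:NH3

Derivation:
Op 1: best P0=- P1=NH1 P2=-
Op 2: best P0=NH3 P1=NH1 P2=-
Op 3: best P0=NH3 P1=NH1 P2=-
Op 4: best P0=NH3 P1=NH1 P2=NH3
Op 5: best P0=NH3 P1=NH1 P2=NH3
Op 6: best P0=NH3 P1=NH1 P2=NH3
Op 7: best P0=NH3 P1=NH1 P2=NH3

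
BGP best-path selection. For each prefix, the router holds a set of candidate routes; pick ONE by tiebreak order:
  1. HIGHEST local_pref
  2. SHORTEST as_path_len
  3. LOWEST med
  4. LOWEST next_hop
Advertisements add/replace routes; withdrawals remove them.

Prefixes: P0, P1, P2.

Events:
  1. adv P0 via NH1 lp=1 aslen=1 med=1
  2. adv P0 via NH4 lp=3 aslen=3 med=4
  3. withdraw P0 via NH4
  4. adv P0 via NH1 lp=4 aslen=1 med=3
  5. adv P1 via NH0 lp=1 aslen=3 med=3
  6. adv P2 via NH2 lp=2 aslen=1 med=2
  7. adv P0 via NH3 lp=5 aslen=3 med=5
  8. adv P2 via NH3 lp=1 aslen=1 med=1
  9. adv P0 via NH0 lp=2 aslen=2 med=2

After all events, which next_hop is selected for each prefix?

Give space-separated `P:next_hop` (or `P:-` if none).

Answer: P0:NH3 P1:NH0 P2:NH2

Derivation:
Op 1: best P0=NH1 P1=- P2=-
Op 2: best P0=NH4 P1=- P2=-
Op 3: best P0=NH1 P1=- P2=-
Op 4: best P0=NH1 P1=- P2=-
Op 5: best P0=NH1 P1=NH0 P2=-
Op 6: best P0=NH1 P1=NH0 P2=NH2
Op 7: best P0=NH3 P1=NH0 P2=NH2
Op 8: best P0=NH3 P1=NH0 P2=NH2
Op 9: best P0=NH3 P1=NH0 P2=NH2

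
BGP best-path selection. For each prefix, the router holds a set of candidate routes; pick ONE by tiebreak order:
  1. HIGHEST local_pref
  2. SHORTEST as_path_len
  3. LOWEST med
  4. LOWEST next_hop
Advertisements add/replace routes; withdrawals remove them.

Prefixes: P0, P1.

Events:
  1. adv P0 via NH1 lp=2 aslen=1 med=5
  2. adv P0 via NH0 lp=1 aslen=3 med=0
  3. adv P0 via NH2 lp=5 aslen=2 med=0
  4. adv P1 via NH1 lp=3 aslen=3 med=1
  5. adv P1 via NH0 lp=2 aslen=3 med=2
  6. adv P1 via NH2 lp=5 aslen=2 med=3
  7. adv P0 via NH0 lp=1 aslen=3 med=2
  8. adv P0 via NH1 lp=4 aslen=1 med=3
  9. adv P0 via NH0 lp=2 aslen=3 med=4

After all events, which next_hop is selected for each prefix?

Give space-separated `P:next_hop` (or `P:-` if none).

Op 1: best P0=NH1 P1=-
Op 2: best P0=NH1 P1=-
Op 3: best P0=NH2 P1=-
Op 4: best P0=NH2 P1=NH1
Op 5: best P0=NH2 P1=NH1
Op 6: best P0=NH2 P1=NH2
Op 7: best P0=NH2 P1=NH2
Op 8: best P0=NH2 P1=NH2
Op 9: best P0=NH2 P1=NH2

Answer: P0:NH2 P1:NH2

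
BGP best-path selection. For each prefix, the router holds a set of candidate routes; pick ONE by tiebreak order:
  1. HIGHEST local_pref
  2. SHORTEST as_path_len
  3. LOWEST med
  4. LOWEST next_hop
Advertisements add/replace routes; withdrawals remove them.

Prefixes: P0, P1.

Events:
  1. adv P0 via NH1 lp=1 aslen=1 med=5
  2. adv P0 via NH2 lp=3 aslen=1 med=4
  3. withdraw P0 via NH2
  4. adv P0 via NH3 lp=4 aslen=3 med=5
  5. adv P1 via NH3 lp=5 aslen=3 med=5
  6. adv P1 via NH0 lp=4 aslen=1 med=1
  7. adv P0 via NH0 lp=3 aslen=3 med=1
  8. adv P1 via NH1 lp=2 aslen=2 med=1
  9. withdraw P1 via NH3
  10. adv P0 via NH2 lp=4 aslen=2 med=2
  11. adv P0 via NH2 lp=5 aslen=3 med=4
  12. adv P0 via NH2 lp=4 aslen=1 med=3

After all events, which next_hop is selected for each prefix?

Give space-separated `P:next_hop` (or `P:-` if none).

Op 1: best P0=NH1 P1=-
Op 2: best P0=NH2 P1=-
Op 3: best P0=NH1 P1=-
Op 4: best P0=NH3 P1=-
Op 5: best P0=NH3 P1=NH3
Op 6: best P0=NH3 P1=NH3
Op 7: best P0=NH3 P1=NH3
Op 8: best P0=NH3 P1=NH3
Op 9: best P0=NH3 P1=NH0
Op 10: best P0=NH2 P1=NH0
Op 11: best P0=NH2 P1=NH0
Op 12: best P0=NH2 P1=NH0

Answer: P0:NH2 P1:NH0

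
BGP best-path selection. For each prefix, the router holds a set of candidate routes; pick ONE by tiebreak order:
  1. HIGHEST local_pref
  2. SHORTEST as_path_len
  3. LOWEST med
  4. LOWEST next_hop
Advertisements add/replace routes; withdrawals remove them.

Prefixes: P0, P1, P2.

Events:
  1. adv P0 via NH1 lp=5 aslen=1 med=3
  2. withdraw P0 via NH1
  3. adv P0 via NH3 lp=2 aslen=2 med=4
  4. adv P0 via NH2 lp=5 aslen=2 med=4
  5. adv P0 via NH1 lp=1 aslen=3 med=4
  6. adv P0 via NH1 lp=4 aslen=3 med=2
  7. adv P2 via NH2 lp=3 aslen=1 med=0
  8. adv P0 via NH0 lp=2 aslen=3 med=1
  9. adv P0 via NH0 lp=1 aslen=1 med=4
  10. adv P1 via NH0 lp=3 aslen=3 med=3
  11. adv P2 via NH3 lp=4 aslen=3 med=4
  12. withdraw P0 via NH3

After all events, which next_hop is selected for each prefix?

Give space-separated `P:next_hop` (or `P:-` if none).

Answer: P0:NH2 P1:NH0 P2:NH3

Derivation:
Op 1: best P0=NH1 P1=- P2=-
Op 2: best P0=- P1=- P2=-
Op 3: best P0=NH3 P1=- P2=-
Op 4: best P0=NH2 P1=- P2=-
Op 5: best P0=NH2 P1=- P2=-
Op 6: best P0=NH2 P1=- P2=-
Op 7: best P0=NH2 P1=- P2=NH2
Op 8: best P0=NH2 P1=- P2=NH2
Op 9: best P0=NH2 P1=- P2=NH2
Op 10: best P0=NH2 P1=NH0 P2=NH2
Op 11: best P0=NH2 P1=NH0 P2=NH3
Op 12: best P0=NH2 P1=NH0 P2=NH3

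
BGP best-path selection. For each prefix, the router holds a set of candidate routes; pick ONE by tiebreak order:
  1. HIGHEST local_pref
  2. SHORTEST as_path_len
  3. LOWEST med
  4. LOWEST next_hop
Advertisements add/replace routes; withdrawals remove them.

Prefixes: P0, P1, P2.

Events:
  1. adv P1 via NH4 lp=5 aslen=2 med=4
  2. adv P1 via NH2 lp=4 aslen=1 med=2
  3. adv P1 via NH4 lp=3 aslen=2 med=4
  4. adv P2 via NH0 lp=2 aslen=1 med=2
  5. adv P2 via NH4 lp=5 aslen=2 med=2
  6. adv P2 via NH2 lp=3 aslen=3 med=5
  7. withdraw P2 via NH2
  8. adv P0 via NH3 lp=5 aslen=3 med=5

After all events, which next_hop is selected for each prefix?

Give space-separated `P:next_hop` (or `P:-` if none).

Op 1: best P0=- P1=NH4 P2=-
Op 2: best P0=- P1=NH4 P2=-
Op 3: best P0=- P1=NH2 P2=-
Op 4: best P0=- P1=NH2 P2=NH0
Op 5: best P0=- P1=NH2 P2=NH4
Op 6: best P0=- P1=NH2 P2=NH4
Op 7: best P0=- P1=NH2 P2=NH4
Op 8: best P0=NH3 P1=NH2 P2=NH4

Answer: P0:NH3 P1:NH2 P2:NH4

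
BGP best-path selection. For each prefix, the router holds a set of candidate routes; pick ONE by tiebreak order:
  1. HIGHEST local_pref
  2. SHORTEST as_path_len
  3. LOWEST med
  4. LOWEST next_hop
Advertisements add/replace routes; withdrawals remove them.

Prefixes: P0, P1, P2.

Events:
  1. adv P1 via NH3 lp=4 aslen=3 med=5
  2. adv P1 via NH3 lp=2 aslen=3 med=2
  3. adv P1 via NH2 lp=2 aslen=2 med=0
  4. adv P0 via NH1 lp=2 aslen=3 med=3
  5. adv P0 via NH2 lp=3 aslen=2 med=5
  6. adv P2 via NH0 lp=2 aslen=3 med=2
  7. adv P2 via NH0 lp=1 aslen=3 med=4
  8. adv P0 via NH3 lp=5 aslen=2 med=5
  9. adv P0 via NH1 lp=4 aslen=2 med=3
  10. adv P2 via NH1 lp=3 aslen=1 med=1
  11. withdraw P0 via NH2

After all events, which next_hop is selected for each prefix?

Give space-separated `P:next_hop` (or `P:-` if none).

Answer: P0:NH3 P1:NH2 P2:NH1

Derivation:
Op 1: best P0=- P1=NH3 P2=-
Op 2: best P0=- P1=NH3 P2=-
Op 3: best P0=- P1=NH2 P2=-
Op 4: best P0=NH1 P1=NH2 P2=-
Op 5: best P0=NH2 P1=NH2 P2=-
Op 6: best P0=NH2 P1=NH2 P2=NH0
Op 7: best P0=NH2 P1=NH2 P2=NH0
Op 8: best P0=NH3 P1=NH2 P2=NH0
Op 9: best P0=NH3 P1=NH2 P2=NH0
Op 10: best P0=NH3 P1=NH2 P2=NH1
Op 11: best P0=NH3 P1=NH2 P2=NH1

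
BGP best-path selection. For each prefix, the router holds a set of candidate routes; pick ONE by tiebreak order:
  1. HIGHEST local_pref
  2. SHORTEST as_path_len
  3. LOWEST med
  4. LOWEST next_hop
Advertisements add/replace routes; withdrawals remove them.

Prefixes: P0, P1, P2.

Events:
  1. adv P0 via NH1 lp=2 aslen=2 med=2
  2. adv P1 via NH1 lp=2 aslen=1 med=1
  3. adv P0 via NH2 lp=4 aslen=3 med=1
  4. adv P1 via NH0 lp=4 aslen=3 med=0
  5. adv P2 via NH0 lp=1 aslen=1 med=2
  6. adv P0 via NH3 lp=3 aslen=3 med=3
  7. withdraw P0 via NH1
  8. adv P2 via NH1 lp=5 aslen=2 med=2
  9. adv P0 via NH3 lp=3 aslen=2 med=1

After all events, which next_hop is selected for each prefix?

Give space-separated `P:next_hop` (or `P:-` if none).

Answer: P0:NH2 P1:NH0 P2:NH1

Derivation:
Op 1: best P0=NH1 P1=- P2=-
Op 2: best P0=NH1 P1=NH1 P2=-
Op 3: best P0=NH2 P1=NH1 P2=-
Op 4: best P0=NH2 P1=NH0 P2=-
Op 5: best P0=NH2 P1=NH0 P2=NH0
Op 6: best P0=NH2 P1=NH0 P2=NH0
Op 7: best P0=NH2 P1=NH0 P2=NH0
Op 8: best P0=NH2 P1=NH0 P2=NH1
Op 9: best P0=NH2 P1=NH0 P2=NH1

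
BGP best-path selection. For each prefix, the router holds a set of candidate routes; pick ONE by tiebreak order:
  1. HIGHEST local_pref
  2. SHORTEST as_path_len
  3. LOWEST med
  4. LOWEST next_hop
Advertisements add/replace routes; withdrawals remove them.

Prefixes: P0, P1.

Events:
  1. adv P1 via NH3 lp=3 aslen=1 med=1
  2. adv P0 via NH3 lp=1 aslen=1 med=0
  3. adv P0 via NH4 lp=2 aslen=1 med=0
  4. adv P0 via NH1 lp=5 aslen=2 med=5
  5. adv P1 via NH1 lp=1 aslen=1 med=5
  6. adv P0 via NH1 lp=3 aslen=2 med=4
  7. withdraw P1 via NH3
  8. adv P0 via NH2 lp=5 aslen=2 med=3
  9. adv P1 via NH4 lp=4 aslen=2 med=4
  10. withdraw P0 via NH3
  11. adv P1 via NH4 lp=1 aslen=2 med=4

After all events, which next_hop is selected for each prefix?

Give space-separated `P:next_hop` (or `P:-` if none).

Answer: P0:NH2 P1:NH1

Derivation:
Op 1: best P0=- P1=NH3
Op 2: best P0=NH3 P1=NH3
Op 3: best P0=NH4 P1=NH3
Op 4: best P0=NH1 P1=NH3
Op 5: best P0=NH1 P1=NH3
Op 6: best P0=NH1 P1=NH3
Op 7: best P0=NH1 P1=NH1
Op 8: best P0=NH2 P1=NH1
Op 9: best P0=NH2 P1=NH4
Op 10: best P0=NH2 P1=NH4
Op 11: best P0=NH2 P1=NH1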